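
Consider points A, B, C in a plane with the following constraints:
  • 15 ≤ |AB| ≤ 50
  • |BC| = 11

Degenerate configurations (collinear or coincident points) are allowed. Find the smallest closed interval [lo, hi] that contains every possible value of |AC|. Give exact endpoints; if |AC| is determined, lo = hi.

|AC| ∈ [4, 61]  (≈ [4.0000, 61.0000])

|AB| ∈ [15, 50]
|BC| ∈ {11}
|AC| ∈ [4, 61]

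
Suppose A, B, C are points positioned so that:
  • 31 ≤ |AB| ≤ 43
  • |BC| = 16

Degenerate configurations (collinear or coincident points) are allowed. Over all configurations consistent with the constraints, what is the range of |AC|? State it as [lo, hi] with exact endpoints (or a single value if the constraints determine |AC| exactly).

|AB| ∈ [31, 43]
|BC| ∈ {16}
|AC| ∈ [15, 59]

|AC| ∈ [15, 59]  (≈ [15.0000, 59.0000])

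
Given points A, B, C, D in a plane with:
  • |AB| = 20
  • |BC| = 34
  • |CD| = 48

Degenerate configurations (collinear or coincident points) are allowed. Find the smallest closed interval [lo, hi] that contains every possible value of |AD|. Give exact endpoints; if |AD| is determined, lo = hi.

|AB| ∈ {20}
|BC| ∈ {34}
|CD| ∈ {48}
|AC| ∈ [14, 54]
|BD| ∈ [14, 82]
|AD| ∈ [0, 102]

|AD| ∈ [0, 102]  (≈ [0.0000, 102.0000])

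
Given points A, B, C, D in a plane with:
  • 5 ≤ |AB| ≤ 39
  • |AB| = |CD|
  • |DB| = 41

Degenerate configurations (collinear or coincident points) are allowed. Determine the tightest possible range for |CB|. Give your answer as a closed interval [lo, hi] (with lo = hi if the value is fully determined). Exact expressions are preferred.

|AB| ∈ [5, 39]
|BD| ∈ {41}
|CD| ∈ [5, 39]
|AD| ∈ [2, 80]
|BC| ∈ [2, 80]
|AC| ∈ [0, 119]

|CB| ∈ [2, 80]  (≈ [2.0000, 80.0000])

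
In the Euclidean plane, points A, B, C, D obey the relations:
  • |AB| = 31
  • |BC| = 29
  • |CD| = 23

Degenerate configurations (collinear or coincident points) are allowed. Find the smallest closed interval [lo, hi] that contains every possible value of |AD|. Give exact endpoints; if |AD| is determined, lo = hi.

|AD| ∈ [0, 83]  (≈ [0.0000, 83.0000])

|AB| ∈ {31}
|BC| ∈ {29}
|CD| ∈ {23}
|AC| ∈ [2, 60]
|BD| ∈ [6, 52]
|AD| ∈ [0, 83]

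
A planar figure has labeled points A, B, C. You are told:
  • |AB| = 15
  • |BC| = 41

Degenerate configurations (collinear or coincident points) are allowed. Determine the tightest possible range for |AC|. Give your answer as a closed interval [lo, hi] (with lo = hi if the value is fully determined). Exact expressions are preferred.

|AC| ∈ [26, 56]  (≈ [26.0000, 56.0000])

|AB| ∈ {15}
|BC| ∈ {41}
|AC| ∈ [26, 56]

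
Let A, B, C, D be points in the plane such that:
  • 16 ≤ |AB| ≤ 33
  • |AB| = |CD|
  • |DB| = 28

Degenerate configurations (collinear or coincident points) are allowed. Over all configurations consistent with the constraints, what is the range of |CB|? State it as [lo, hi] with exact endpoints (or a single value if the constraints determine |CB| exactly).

|CB| ∈ [0, 61]  (≈ [0.0000, 61.0000])

|AB| ∈ [16, 33]
|BD| ∈ {28}
|CD| ∈ [16, 33]
|AD| ∈ [0, 61]
|BC| ∈ [0, 61]
|AC| ∈ [0, 94]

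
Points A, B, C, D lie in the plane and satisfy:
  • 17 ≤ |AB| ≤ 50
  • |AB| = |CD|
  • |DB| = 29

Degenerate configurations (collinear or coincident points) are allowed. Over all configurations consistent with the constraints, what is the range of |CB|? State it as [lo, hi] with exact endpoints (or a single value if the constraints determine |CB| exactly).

|AB| ∈ [17, 50]
|BD| ∈ {29}
|CD| ∈ [17, 50]
|AD| ∈ [0, 79]
|BC| ∈ [0, 79]
|AC| ∈ [0, 129]

|CB| ∈ [0, 79]  (≈ [0.0000, 79.0000])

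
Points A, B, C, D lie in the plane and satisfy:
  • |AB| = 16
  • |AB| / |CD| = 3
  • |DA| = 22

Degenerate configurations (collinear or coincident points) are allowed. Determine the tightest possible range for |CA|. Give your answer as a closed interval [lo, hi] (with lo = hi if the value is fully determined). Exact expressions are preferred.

|CA| ∈ [50/3, 82/3]  (≈ [16.6667, 27.3333])

|AB| ∈ {16}
|AD| ∈ {22}
|CD| ∈ {16/3}
|BD| ∈ [6, 38]
|AC| ∈ [50/3, 82/3]
|BC| ∈ [2/3, 130/3]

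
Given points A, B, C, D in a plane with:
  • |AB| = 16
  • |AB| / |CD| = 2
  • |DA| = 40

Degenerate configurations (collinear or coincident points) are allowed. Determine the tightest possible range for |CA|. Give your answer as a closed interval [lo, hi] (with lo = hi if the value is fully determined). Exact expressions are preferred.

|AB| ∈ {16}
|AD| ∈ {40}
|CD| ∈ {8}
|BD| ∈ [24, 56]
|AC| ∈ [32, 48]
|BC| ∈ [16, 64]

|CA| ∈ [32, 48]  (≈ [32.0000, 48.0000])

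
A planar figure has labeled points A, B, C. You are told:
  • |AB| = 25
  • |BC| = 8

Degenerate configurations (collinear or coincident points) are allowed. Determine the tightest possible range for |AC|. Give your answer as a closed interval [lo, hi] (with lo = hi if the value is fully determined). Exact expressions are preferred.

|AC| ∈ [17, 33]  (≈ [17.0000, 33.0000])

|AB| ∈ {25}
|BC| ∈ {8}
|AC| ∈ [17, 33]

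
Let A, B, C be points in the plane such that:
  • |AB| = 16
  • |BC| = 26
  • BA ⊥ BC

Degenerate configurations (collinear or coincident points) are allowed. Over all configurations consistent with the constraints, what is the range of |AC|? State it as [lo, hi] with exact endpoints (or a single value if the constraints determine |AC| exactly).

|AC| = 2·√(233)  (≈ 30.5287)

|AB| ∈ {16}
|BC| ∈ {26}
|AC| ∈ {2·√(233)}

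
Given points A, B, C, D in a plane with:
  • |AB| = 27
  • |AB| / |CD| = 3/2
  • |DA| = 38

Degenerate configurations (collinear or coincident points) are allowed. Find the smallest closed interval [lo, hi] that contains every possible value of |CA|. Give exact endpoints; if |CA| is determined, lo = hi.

|AB| ∈ {27}
|AD| ∈ {38}
|CD| ∈ {18}
|BD| ∈ [11, 65]
|AC| ∈ [20, 56]
|BC| ∈ [0, 83]

|CA| ∈ [20, 56]  (≈ [20.0000, 56.0000])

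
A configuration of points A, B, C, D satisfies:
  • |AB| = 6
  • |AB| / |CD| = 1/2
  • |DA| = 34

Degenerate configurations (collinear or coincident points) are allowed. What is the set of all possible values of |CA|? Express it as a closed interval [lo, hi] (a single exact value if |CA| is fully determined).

|CA| ∈ [22, 46]  (≈ [22.0000, 46.0000])

|AB| ∈ {6}
|AD| ∈ {34}
|CD| ∈ {12}
|BD| ∈ [28, 40]
|AC| ∈ [22, 46]
|BC| ∈ [16, 52]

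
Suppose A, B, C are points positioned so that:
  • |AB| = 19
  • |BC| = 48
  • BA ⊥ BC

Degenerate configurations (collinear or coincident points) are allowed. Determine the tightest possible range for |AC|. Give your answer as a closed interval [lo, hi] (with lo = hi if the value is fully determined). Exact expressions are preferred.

|AB| ∈ {19}
|BC| ∈ {48}
|AC| ∈ {√(2665)}

|AC| = √(2665)  (≈ 51.6236)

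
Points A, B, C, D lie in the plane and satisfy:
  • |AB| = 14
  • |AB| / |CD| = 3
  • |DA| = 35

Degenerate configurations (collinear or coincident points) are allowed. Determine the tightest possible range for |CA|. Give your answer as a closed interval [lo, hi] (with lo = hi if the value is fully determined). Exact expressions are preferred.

|AB| ∈ {14}
|AD| ∈ {35}
|CD| ∈ {14/3}
|BD| ∈ [21, 49]
|AC| ∈ [91/3, 119/3]
|BC| ∈ [49/3, 161/3]

|CA| ∈ [91/3, 119/3]  (≈ [30.3333, 39.6667])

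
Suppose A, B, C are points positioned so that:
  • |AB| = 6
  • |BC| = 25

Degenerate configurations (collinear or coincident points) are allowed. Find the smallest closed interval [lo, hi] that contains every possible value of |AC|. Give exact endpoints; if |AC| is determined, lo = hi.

|AB| ∈ {6}
|BC| ∈ {25}
|AC| ∈ [19, 31]

|AC| ∈ [19, 31]  (≈ [19.0000, 31.0000])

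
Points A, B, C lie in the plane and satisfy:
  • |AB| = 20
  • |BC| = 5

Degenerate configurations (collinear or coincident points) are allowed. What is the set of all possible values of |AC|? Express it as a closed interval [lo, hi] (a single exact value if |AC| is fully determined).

|AC| ∈ [15, 25]  (≈ [15.0000, 25.0000])

|AB| ∈ {20}
|BC| ∈ {5}
|AC| ∈ [15, 25]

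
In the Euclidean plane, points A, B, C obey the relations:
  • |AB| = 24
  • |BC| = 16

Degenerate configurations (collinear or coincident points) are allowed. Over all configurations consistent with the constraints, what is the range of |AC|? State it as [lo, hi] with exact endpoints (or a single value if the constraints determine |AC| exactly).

|AB| ∈ {24}
|BC| ∈ {16}
|AC| ∈ [8, 40]

|AC| ∈ [8, 40]  (≈ [8.0000, 40.0000])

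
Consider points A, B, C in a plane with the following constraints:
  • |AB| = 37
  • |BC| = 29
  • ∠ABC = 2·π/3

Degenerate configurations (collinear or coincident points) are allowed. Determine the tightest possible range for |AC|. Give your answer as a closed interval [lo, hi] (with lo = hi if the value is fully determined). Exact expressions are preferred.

|AB| ∈ {37}
|BC| ∈ {29}
|AC| ∈ {7·√(67)}

|AC| = 7·√(67)  (≈ 57.2975)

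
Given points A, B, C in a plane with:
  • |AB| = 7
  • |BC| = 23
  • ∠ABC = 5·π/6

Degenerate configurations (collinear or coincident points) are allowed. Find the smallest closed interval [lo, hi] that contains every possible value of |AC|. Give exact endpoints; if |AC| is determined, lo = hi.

|AC| = √(161·√(3) + 578)  (≈ 29.2722)

|AB| ∈ {7}
|BC| ∈ {23}
|AC| ∈ {√(161·√(3) + 578)}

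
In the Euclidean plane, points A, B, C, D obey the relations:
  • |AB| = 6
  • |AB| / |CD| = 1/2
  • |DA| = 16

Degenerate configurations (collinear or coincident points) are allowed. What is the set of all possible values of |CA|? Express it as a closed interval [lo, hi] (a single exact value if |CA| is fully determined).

|AB| ∈ {6}
|AD| ∈ {16}
|CD| ∈ {12}
|BD| ∈ [10, 22]
|AC| ∈ [4, 28]
|BC| ∈ [0, 34]

|CA| ∈ [4, 28]  (≈ [4.0000, 28.0000])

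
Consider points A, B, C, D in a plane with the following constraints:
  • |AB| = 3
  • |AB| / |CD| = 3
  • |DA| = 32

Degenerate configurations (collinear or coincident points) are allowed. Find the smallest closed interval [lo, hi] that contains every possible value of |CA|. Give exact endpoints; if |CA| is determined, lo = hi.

|AB| ∈ {3}
|AD| ∈ {32}
|CD| ∈ {1}
|BD| ∈ [29, 35]
|AC| ∈ [31, 33]
|BC| ∈ [28, 36]

|CA| ∈ [31, 33]  (≈ [31.0000, 33.0000])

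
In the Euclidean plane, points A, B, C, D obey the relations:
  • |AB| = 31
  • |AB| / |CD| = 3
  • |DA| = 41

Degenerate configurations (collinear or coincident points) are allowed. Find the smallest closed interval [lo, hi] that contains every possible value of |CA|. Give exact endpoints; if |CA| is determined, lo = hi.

|AB| ∈ {31}
|AD| ∈ {41}
|CD| ∈ {31/3}
|BD| ∈ [10, 72]
|AC| ∈ [92/3, 154/3]
|BC| ∈ [0, 247/3]

|CA| ∈ [92/3, 154/3]  (≈ [30.6667, 51.3333])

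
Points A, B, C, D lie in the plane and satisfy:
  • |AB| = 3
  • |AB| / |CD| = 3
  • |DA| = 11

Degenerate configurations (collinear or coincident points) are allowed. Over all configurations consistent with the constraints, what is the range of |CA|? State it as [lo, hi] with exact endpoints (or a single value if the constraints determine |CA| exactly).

|AB| ∈ {3}
|AD| ∈ {11}
|CD| ∈ {1}
|BD| ∈ [8, 14]
|AC| ∈ [10, 12]
|BC| ∈ [7, 15]

|CA| ∈ [10, 12]  (≈ [10.0000, 12.0000])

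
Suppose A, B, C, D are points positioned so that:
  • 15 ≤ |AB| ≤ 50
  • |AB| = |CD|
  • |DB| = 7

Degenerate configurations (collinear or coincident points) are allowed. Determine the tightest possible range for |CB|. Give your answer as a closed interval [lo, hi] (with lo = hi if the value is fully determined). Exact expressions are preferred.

|AB| ∈ [15, 50]
|BD| ∈ {7}
|CD| ∈ [15, 50]
|AD| ∈ [8, 57]
|BC| ∈ [8, 57]
|AC| ∈ [0, 107]

|CB| ∈ [8, 57]  (≈ [8.0000, 57.0000])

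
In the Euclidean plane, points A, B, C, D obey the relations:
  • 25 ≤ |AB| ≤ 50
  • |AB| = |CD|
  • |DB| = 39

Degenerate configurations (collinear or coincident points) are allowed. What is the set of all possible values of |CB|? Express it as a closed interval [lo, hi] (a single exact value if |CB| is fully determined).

|AB| ∈ [25, 50]
|BD| ∈ {39}
|CD| ∈ [25, 50]
|AD| ∈ [0, 89]
|BC| ∈ [0, 89]
|AC| ∈ [0, 139]

|CB| ∈ [0, 89]  (≈ [0.0000, 89.0000])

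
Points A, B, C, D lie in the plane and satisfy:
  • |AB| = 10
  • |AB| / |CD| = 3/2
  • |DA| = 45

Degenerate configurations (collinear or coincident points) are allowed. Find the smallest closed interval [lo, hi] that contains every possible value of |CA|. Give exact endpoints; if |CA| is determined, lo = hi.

|CA| ∈ [115/3, 155/3]  (≈ [38.3333, 51.6667])

|AB| ∈ {10}
|AD| ∈ {45}
|CD| ∈ {20/3}
|BD| ∈ [35, 55]
|AC| ∈ [115/3, 155/3]
|BC| ∈ [85/3, 185/3]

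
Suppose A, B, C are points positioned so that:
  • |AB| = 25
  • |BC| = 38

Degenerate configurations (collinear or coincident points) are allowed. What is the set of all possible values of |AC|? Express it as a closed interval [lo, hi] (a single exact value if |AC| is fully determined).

|AB| ∈ {25}
|BC| ∈ {38}
|AC| ∈ [13, 63]

|AC| ∈ [13, 63]  (≈ [13.0000, 63.0000])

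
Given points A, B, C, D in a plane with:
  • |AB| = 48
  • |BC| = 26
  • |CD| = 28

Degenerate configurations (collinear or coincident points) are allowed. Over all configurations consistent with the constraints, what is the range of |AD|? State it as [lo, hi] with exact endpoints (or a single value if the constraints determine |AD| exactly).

|AD| ∈ [0, 102]  (≈ [0.0000, 102.0000])

|AB| ∈ {48}
|BC| ∈ {26}
|CD| ∈ {28}
|AC| ∈ [22, 74]
|BD| ∈ [2, 54]
|AD| ∈ [0, 102]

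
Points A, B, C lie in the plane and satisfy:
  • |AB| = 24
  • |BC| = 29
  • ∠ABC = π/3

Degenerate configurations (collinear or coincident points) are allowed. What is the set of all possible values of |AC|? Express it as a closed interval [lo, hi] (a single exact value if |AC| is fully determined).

|AC| = √(721)  (≈ 26.8514)

|AB| ∈ {24}
|BC| ∈ {29}
|AC| ∈ {√(721)}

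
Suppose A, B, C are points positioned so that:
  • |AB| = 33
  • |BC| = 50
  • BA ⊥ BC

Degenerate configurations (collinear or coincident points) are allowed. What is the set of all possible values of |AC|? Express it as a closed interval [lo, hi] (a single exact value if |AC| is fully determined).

|AB| ∈ {33}
|BC| ∈ {50}
|AC| ∈ {√(3589)}

|AC| = √(3589)  (≈ 59.9083)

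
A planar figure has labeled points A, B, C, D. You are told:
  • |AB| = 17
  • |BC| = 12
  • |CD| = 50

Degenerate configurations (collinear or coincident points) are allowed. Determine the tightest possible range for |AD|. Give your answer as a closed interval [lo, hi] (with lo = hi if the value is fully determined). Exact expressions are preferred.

|AB| ∈ {17}
|BC| ∈ {12}
|CD| ∈ {50}
|AC| ∈ [5, 29]
|BD| ∈ [38, 62]
|AD| ∈ [21, 79]

|AD| ∈ [21, 79]  (≈ [21.0000, 79.0000])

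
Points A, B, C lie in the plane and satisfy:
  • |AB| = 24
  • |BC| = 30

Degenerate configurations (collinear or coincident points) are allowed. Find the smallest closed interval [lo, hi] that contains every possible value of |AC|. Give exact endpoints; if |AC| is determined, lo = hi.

|AB| ∈ {24}
|BC| ∈ {30}
|AC| ∈ [6, 54]

|AC| ∈ [6, 54]  (≈ [6.0000, 54.0000])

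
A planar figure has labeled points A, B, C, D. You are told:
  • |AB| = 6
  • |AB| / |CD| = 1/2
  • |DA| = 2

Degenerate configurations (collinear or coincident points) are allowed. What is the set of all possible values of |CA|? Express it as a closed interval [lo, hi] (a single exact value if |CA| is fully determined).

|CA| ∈ [10, 14]  (≈ [10.0000, 14.0000])

|AB| ∈ {6}
|AD| ∈ {2}
|CD| ∈ {12}
|BD| ∈ [4, 8]
|AC| ∈ [10, 14]
|BC| ∈ [4, 20]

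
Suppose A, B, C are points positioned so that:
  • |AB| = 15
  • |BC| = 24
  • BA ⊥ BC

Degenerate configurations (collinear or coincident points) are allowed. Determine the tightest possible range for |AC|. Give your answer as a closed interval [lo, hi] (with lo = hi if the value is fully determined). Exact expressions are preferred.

|AC| = 3·√(89)  (≈ 28.3019)

|AB| ∈ {15}
|BC| ∈ {24}
|AC| ∈ {3·√(89)}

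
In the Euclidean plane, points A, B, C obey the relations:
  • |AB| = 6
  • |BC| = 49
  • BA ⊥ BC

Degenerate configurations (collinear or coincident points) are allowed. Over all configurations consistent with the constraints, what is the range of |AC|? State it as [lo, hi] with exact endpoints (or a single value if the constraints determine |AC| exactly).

|AC| = √(2437)  (≈ 49.3660)

|AB| ∈ {6}
|BC| ∈ {49}
|AC| ∈ {√(2437)}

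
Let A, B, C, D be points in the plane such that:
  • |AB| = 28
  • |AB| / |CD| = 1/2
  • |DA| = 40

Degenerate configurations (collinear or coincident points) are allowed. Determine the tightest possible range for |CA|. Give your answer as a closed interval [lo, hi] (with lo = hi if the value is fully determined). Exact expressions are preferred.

|AB| ∈ {28}
|AD| ∈ {40}
|CD| ∈ {56}
|BD| ∈ [12, 68]
|AC| ∈ [16, 96]
|BC| ∈ [0, 124]

|CA| ∈ [16, 96]  (≈ [16.0000, 96.0000])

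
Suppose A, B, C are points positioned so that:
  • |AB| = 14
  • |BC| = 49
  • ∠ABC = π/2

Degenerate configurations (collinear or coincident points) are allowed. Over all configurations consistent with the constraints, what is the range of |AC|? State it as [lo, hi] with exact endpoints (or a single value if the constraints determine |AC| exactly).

|AB| ∈ {14}
|BC| ∈ {49}
|AC| ∈ {7·√(53)}

|AC| = 7·√(53)  (≈ 50.9608)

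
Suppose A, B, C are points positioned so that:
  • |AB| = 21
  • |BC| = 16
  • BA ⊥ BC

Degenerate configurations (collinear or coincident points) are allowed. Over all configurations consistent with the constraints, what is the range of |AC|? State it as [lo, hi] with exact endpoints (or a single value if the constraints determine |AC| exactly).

|AB| ∈ {21}
|BC| ∈ {16}
|AC| ∈ {√(697)}

|AC| = √(697)  (≈ 26.4008)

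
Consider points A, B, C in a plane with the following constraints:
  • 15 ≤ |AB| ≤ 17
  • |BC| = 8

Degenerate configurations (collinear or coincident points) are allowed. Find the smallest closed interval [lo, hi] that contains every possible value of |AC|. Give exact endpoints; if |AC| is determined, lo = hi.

|AC| ∈ [7, 25]  (≈ [7.0000, 25.0000])

|AB| ∈ [15, 17]
|BC| ∈ {8}
|AC| ∈ [7, 25]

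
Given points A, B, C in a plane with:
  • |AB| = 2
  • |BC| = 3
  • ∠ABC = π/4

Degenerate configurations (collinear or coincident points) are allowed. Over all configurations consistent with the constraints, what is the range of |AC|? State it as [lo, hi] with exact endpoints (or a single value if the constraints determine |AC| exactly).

|AB| ∈ {2}
|BC| ∈ {3}
|AC| ∈ {√(13 - 6·√(2))}

|AC| = √(13 - 6·√(2))  (≈ 2.1248)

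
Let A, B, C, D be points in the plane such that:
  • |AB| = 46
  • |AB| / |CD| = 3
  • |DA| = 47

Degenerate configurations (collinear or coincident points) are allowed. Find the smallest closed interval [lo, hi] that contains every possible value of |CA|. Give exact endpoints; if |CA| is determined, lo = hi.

|AB| ∈ {46}
|AD| ∈ {47}
|CD| ∈ {46/3}
|BD| ∈ [1, 93]
|AC| ∈ [95/3, 187/3]
|BC| ∈ [0, 325/3]

|CA| ∈ [95/3, 187/3]  (≈ [31.6667, 62.3333])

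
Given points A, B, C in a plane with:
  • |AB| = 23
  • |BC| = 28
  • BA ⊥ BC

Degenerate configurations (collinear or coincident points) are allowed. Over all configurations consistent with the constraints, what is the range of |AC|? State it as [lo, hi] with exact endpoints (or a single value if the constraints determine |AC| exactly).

|AB| ∈ {23}
|BC| ∈ {28}
|AC| ∈ {√(1313)}

|AC| = √(1313)  (≈ 36.2353)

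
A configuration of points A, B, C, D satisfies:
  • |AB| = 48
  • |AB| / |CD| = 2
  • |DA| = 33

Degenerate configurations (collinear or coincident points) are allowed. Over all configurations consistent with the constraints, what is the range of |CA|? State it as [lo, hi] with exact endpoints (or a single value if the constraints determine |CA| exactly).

|AB| ∈ {48}
|AD| ∈ {33}
|CD| ∈ {24}
|BD| ∈ [15, 81]
|AC| ∈ [9, 57]
|BC| ∈ [0, 105]

|CA| ∈ [9, 57]  (≈ [9.0000, 57.0000])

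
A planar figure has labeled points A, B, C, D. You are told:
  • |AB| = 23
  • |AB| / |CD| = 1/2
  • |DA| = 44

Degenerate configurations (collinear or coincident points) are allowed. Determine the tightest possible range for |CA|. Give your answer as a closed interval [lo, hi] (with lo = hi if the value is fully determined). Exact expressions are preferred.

|AB| ∈ {23}
|AD| ∈ {44}
|CD| ∈ {46}
|BD| ∈ [21, 67]
|AC| ∈ [2, 90]
|BC| ∈ [0, 113]

|CA| ∈ [2, 90]  (≈ [2.0000, 90.0000])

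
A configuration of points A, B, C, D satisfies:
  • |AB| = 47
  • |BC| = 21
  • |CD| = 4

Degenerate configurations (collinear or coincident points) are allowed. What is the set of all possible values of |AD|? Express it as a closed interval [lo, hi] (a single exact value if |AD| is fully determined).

|AB| ∈ {47}
|BC| ∈ {21}
|CD| ∈ {4}
|AC| ∈ [26, 68]
|BD| ∈ [17, 25]
|AD| ∈ [22, 72]

|AD| ∈ [22, 72]  (≈ [22.0000, 72.0000])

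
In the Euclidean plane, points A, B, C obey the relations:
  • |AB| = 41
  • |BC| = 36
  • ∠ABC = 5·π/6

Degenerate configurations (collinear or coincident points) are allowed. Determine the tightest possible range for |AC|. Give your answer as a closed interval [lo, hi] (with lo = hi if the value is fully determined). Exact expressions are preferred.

|AB| ∈ {41}
|BC| ∈ {36}
|AC| ∈ {√(1476·√(3) + 2977)}

|AC| = √(1476·√(3) + 2977)  (≈ 74.3875)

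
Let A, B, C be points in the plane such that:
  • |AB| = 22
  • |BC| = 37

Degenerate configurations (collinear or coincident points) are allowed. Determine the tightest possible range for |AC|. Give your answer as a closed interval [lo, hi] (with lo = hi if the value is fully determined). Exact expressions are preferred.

|AB| ∈ {22}
|BC| ∈ {37}
|AC| ∈ [15, 59]

|AC| ∈ [15, 59]  (≈ [15.0000, 59.0000])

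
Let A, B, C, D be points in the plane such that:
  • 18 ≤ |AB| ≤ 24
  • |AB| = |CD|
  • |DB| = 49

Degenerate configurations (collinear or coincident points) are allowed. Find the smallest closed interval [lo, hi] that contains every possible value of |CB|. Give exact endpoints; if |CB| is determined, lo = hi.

|CB| ∈ [25, 73]  (≈ [25.0000, 73.0000])

|AB| ∈ [18, 24]
|BD| ∈ {49}
|CD| ∈ [18, 24]
|AD| ∈ [25, 73]
|BC| ∈ [25, 73]
|AC| ∈ [1, 97]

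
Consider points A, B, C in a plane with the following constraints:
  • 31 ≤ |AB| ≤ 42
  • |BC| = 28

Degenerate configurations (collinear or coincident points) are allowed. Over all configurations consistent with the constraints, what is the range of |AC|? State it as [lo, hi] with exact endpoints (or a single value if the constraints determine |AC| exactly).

|AC| ∈ [3, 70]  (≈ [3.0000, 70.0000])

|AB| ∈ [31, 42]
|BC| ∈ {28}
|AC| ∈ [3, 70]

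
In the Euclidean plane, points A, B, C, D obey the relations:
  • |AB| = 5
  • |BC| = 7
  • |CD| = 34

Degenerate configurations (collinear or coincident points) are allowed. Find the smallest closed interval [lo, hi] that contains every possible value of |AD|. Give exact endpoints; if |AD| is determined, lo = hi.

|AB| ∈ {5}
|BC| ∈ {7}
|CD| ∈ {34}
|AC| ∈ [2, 12]
|BD| ∈ [27, 41]
|AD| ∈ [22, 46]

|AD| ∈ [22, 46]  (≈ [22.0000, 46.0000])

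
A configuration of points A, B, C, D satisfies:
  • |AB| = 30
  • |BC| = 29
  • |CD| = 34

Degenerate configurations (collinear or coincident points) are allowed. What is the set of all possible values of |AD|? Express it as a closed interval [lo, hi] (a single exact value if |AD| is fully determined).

|AB| ∈ {30}
|BC| ∈ {29}
|CD| ∈ {34}
|AC| ∈ [1, 59]
|BD| ∈ [5, 63]
|AD| ∈ [0, 93]

|AD| ∈ [0, 93]  (≈ [0.0000, 93.0000])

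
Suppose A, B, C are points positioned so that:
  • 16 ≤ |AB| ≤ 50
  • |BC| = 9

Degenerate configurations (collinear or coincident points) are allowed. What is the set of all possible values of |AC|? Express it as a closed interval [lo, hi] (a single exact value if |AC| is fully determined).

|AB| ∈ [16, 50]
|BC| ∈ {9}
|AC| ∈ [7, 59]

|AC| ∈ [7, 59]  (≈ [7.0000, 59.0000])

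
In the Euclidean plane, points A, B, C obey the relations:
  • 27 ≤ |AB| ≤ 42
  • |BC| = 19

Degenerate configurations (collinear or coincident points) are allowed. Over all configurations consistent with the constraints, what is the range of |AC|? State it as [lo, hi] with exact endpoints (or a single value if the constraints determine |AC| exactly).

|AB| ∈ [27, 42]
|BC| ∈ {19}
|AC| ∈ [8, 61]

|AC| ∈ [8, 61]  (≈ [8.0000, 61.0000])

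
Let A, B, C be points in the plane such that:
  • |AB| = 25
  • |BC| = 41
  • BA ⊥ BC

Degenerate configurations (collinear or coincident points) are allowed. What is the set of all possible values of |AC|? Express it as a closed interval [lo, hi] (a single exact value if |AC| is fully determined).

|AC| = √(2306)  (≈ 48.0208)

|AB| ∈ {25}
|BC| ∈ {41}
|AC| ∈ {√(2306)}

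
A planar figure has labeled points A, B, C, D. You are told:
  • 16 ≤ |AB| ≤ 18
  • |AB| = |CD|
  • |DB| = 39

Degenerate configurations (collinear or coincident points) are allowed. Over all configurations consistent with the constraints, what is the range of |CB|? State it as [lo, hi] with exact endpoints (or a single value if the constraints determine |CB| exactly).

|CB| ∈ [21, 57]  (≈ [21.0000, 57.0000])

|AB| ∈ [16, 18]
|BD| ∈ {39}
|CD| ∈ [16, 18]
|AD| ∈ [21, 57]
|BC| ∈ [21, 57]
|AC| ∈ [3, 75]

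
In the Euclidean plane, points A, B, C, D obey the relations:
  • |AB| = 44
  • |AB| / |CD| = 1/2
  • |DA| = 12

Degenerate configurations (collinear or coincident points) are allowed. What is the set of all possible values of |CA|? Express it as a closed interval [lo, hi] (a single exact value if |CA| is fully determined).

|AB| ∈ {44}
|AD| ∈ {12}
|CD| ∈ {88}
|BD| ∈ [32, 56]
|AC| ∈ [76, 100]
|BC| ∈ [32, 144]

|CA| ∈ [76, 100]  (≈ [76.0000, 100.0000])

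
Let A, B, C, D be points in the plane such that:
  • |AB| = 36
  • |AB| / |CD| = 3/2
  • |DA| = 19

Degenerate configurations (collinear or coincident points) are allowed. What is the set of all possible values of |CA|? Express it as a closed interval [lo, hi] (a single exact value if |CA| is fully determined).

|AB| ∈ {36}
|AD| ∈ {19}
|CD| ∈ {24}
|BD| ∈ [17, 55]
|AC| ∈ [5, 43]
|BC| ∈ [0, 79]

|CA| ∈ [5, 43]  (≈ [5.0000, 43.0000])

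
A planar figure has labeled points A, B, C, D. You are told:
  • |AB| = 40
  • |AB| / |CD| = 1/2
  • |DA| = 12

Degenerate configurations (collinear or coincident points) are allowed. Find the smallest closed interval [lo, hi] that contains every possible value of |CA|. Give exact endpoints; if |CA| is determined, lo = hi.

|CA| ∈ [68, 92]  (≈ [68.0000, 92.0000])

|AB| ∈ {40}
|AD| ∈ {12}
|CD| ∈ {80}
|BD| ∈ [28, 52]
|AC| ∈ [68, 92]
|BC| ∈ [28, 132]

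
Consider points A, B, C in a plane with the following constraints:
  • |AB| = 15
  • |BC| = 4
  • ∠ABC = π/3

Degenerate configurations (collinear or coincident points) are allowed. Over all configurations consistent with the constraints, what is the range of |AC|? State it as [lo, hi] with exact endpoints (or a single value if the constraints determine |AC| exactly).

|AC| = √(181)  (≈ 13.4536)

|AB| ∈ {15}
|BC| ∈ {4}
|AC| ∈ {√(181)}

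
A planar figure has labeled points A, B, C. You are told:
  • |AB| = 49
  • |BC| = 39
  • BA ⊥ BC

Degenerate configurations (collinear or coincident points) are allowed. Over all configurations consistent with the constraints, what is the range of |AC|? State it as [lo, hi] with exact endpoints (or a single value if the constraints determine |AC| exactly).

|AC| = √(3922)  (≈ 62.6259)

|AB| ∈ {49}
|BC| ∈ {39}
|AC| ∈ {√(3922)}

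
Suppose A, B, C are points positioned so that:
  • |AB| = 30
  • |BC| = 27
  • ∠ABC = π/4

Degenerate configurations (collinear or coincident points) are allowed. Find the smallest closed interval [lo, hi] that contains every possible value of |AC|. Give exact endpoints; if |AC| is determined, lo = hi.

|AC| = 3·√(181 - 90·√(2))  (≈ 21.9883)

|AB| ∈ {30}
|BC| ∈ {27}
|AC| ∈ {3·√(181 - 90·√(2))}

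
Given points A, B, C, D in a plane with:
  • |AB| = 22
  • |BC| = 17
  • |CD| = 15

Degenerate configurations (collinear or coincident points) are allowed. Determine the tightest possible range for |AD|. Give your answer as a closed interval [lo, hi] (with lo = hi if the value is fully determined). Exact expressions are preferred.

|AD| ∈ [0, 54]  (≈ [0.0000, 54.0000])

|AB| ∈ {22}
|BC| ∈ {17}
|CD| ∈ {15}
|AC| ∈ [5, 39]
|BD| ∈ [2, 32]
|AD| ∈ [0, 54]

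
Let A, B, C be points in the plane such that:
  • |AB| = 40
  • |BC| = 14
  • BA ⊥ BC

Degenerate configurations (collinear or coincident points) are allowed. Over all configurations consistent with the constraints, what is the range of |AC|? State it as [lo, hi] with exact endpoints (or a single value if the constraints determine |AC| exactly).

|AB| ∈ {40}
|BC| ∈ {14}
|AC| ∈ {2·√(449)}

|AC| = 2·√(449)  (≈ 42.3792)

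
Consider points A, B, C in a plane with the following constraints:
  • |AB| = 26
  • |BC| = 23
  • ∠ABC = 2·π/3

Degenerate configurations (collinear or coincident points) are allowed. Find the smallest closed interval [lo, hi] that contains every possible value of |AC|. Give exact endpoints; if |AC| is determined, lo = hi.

|AB| ∈ {26}
|BC| ∈ {23}
|AC| ∈ {√(1803)}

|AC| = √(1803)  (≈ 42.4617)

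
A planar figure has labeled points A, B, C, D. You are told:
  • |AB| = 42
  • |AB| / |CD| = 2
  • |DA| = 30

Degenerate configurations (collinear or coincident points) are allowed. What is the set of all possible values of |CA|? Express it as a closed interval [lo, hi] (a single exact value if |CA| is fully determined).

|CA| ∈ [9, 51]  (≈ [9.0000, 51.0000])

|AB| ∈ {42}
|AD| ∈ {30}
|CD| ∈ {21}
|BD| ∈ [12, 72]
|AC| ∈ [9, 51]
|BC| ∈ [0, 93]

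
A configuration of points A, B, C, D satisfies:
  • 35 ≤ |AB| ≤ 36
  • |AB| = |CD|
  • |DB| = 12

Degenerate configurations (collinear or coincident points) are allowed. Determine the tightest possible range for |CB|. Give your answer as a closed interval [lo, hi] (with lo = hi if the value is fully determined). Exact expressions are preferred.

|CB| ∈ [23, 48]  (≈ [23.0000, 48.0000])

|AB| ∈ [35, 36]
|BD| ∈ {12}
|CD| ∈ [35, 36]
|AD| ∈ [23, 48]
|BC| ∈ [23, 48]
|AC| ∈ [0, 84]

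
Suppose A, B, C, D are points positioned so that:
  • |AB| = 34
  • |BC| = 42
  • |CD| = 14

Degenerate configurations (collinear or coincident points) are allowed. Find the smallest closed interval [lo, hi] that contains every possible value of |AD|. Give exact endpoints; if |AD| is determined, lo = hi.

|AD| ∈ [0, 90]  (≈ [0.0000, 90.0000])

|AB| ∈ {34}
|BC| ∈ {42}
|CD| ∈ {14}
|AC| ∈ [8, 76]
|BD| ∈ [28, 56]
|AD| ∈ [0, 90]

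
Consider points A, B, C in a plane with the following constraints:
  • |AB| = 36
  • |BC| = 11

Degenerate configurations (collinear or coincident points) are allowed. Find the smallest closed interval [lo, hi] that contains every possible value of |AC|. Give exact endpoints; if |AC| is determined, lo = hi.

|AC| ∈ [25, 47]  (≈ [25.0000, 47.0000])

|AB| ∈ {36}
|BC| ∈ {11}
|AC| ∈ [25, 47]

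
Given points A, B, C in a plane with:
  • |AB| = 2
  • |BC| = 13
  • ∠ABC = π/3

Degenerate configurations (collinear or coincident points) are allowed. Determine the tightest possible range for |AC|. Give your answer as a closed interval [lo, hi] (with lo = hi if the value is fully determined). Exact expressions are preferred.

|AB| ∈ {2}
|BC| ∈ {13}
|AC| ∈ {7·√(3)}

|AC| = 7·√(3)  (≈ 12.1244)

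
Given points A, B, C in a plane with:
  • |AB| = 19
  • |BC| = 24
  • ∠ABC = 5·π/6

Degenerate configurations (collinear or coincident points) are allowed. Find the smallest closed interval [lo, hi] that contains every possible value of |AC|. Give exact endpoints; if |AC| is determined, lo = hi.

|AC| = √(456·√(3) + 937)  (≈ 41.5550)

|AB| ∈ {19}
|BC| ∈ {24}
|AC| ∈ {√(456·√(3) + 937)}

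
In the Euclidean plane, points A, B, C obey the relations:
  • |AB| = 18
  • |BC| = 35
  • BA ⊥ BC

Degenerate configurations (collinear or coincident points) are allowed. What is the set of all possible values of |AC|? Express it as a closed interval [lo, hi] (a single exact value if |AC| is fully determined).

|AC| = √(1549)  (≈ 39.3573)

|AB| ∈ {18}
|BC| ∈ {35}
|AC| ∈ {√(1549)}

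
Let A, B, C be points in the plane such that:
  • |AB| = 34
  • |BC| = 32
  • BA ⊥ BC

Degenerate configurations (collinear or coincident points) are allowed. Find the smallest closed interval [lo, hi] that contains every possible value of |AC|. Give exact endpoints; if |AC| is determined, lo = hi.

|AB| ∈ {34}
|BC| ∈ {32}
|AC| ∈ {2·√(545)}

|AC| = 2·√(545)  (≈ 46.6905)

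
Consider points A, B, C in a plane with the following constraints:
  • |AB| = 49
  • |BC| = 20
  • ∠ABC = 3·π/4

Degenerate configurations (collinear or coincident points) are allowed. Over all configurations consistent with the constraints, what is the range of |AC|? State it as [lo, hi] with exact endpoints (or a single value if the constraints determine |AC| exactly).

|AB| ∈ {49}
|BC| ∈ {20}
|AC| ∈ {√(980·√(2) + 2801)}

|AC| = √(980·√(2) + 2801)  (≈ 64.7065)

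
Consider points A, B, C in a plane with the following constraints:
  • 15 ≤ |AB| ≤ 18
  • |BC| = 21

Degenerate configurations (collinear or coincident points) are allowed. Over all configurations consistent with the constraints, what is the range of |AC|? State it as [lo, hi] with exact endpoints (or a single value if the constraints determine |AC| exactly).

|AB| ∈ [15, 18]
|BC| ∈ {21}
|AC| ∈ [3, 39]

|AC| ∈ [3, 39]  (≈ [3.0000, 39.0000])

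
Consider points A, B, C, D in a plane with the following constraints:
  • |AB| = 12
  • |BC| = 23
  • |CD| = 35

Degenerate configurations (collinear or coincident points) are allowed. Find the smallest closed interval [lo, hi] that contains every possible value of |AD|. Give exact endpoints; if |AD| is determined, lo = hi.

|AD| ∈ [0, 70]  (≈ [0.0000, 70.0000])

|AB| ∈ {12}
|BC| ∈ {23}
|CD| ∈ {35}
|AC| ∈ [11, 35]
|BD| ∈ [12, 58]
|AD| ∈ [0, 70]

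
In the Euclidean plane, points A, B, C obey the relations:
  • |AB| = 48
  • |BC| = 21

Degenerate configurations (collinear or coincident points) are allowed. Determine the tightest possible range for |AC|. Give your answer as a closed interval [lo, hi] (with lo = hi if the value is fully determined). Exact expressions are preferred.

|AB| ∈ {48}
|BC| ∈ {21}
|AC| ∈ [27, 69]

|AC| ∈ [27, 69]  (≈ [27.0000, 69.0000])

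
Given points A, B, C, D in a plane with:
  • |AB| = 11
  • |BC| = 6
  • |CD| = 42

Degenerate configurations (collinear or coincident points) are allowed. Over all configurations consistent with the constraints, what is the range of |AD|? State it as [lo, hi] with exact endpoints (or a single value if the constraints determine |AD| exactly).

|AB| ∈ {11}
|BC| ∈ {6}
|CD| ∈ {42}
|AC| ∈ [5, 17]
|BD| ∈ [36, 48]
|AD| ∈ [25, 59]

|AD| ∈ [25, 59]  (≈ [25.0000, 59.0000])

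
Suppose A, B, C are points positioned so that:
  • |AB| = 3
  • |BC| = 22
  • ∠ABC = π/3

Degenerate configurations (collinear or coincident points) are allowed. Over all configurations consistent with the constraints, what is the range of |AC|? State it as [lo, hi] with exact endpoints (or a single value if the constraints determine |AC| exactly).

|AC| = √(427)  (≈ 20.6640)

|AB| ∈ {3}
|BC| ∈ {22}
|AC| ∈ {√(427)}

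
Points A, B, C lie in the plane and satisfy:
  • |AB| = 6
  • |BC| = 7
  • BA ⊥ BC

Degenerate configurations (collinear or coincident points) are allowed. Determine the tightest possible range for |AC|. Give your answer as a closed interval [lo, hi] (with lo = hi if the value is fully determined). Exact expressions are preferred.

|AC| = √(85)  (≈ 9.2195)

|AB| ∈ {6}
|BC| ∈ {7}
|AC| ∈ {√(85)}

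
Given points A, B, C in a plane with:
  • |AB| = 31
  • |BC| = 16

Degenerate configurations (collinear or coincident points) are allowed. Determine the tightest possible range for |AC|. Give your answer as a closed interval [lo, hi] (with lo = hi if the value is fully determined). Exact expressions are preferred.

|AB| ∈ {31}
|BC| ∈ {16}
|AC| ∈ [15, 47]

|AC| ∈ [15, 47]  (≈ [15.0000, 47.0000])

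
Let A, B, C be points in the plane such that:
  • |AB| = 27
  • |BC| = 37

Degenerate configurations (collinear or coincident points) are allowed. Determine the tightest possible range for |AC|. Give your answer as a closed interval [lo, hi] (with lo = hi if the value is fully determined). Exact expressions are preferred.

|AB| ∈ {27}
|BC| ∈ {37}
|AC| ∈ [10, 64]

|AC| ∈ [10, 64]  (≈ [10.0000, 64.0000])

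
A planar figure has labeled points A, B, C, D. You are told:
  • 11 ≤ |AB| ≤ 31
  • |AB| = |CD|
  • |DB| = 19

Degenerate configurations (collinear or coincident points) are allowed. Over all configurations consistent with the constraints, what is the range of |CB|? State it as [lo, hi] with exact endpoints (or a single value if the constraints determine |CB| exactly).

|CB| ∈ [0, 50]  (≈ [0.0000, 50.0000])

|AB| ∈ [11, 31]
|BD| ∈ {19}
|CD| ∈ [11, 31]
|AD| ∈ [0, 50]
|BC| ∈ [0, 50]
|AC| ∈ [0, 81]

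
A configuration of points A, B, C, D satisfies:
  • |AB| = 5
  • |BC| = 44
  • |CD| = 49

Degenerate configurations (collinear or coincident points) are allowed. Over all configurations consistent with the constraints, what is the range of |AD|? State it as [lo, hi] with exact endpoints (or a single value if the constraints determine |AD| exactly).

|AD| ∈ [0, 98]  (≈ [0.0000, 98.0000])

|AB| ∈ {5}
|BC| ∈ {44}
|CD| ∈ {49}
|AC| ∈ [39, 49]
|BD| ∈ [5, 93]
|AD| ∈ [0, 98]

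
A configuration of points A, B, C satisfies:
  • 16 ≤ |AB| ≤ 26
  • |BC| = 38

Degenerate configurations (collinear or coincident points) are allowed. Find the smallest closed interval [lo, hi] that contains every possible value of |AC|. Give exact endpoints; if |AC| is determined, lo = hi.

|AC| ∈ [12, 64]  (≈ [12.0000, 64.0000])

|AB| ∈ [16, 26]
|BC| ∈ {38}
|AC| ∈ [12, 64]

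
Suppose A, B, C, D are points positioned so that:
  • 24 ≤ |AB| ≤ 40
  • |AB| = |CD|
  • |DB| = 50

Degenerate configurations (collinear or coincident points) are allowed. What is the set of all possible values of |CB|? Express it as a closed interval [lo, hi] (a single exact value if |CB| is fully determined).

|CB| ∈ [10, 90]  (≈ [10.0000, 90.0000])

|AB| ∈ [24, 40]
|BD| ∈ {50}
|CD| ∈ [24, 40]
|AD| ∈ [10, 90]
|BC| ∈ [10, 90]
|AC| ∈ [0, 130]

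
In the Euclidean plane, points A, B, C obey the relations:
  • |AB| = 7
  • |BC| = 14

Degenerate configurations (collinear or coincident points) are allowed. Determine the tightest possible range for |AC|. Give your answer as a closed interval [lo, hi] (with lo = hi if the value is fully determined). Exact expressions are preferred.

|AC| ∈ [7, 21]  (≈ [7.0000, 21.0000])

|AB| ∈ {7}
|BC| ∈ {14}
|AC| ∈ [7, 21]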